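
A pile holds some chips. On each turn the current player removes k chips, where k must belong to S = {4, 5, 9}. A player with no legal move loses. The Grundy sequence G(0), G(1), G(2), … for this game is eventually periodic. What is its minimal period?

n :  0  1  2  3  4  5  6  7  8  9 10 11 12 13 14 15 16 17 18 19 20 21 22 23 24 25 26 27
G :  0  0  0  0  1  1  1  1  2  2  2  2  3  0  0  0  0  1  1  1  1  2  2  2  2  3  0  0
G(n+13) = G(n) holds for n = 0,…,8 (a full window of length max(S) = 9), so the sequence is purely periodic with period 13.

13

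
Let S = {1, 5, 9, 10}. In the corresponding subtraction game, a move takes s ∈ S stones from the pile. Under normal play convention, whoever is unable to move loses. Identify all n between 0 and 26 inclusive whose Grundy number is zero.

0, 2, 4, 6, 8, 19, 21, 23, 25

n :  0  1  2  3  4  5  6  7  8  9 10 11 12 13 14 15 16 17 18 19 20 21 22 23 24 25 26
G :  0  1  0  1  0  1  0  1  0  1  2  3  2  3  2  3  2  3  2  0  1  0  1  0  1  0  1
P-positions are exactly the n with G(n) = 0.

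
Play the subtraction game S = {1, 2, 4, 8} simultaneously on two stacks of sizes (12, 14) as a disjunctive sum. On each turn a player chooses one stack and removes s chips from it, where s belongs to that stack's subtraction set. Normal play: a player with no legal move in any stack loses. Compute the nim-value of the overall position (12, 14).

2

All stacks use S = {1, 2, 4, 8}:
G(0) = 0
G(1) = mex{0} = 1
G(2) = mex{1,0} = 2
G(3) = mex{2,1} = 0
G(4) = mex{0,2,0} = 1
G(5) = mex{1,0,1} = 2
G(6) = mex{2,1,2} = 0
G(7) = mex{0,2,0} = 1
G(8) = mex{1,0,1,0} = 2
G(9) = mex{2,1,2,1} = 0
G(10) = mex{0,2,0,2} = 1
G(11) = mex{1,0,1,0} = 2
G(12) = mex{2,1,2,1} = 0
G(13) = mex{0,2,0,2} = 1
G(14) = mex{1,0,1,0} = 2
Stack A: G(12) = 0.
Stack B: G(14) = 2.
Combined Grundy value = 0 ⊕ 2 = 2.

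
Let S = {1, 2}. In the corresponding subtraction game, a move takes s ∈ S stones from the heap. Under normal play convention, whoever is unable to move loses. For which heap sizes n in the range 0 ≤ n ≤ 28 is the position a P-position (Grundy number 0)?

n :  0  1  2  3  4  5  6  7  8  9 10 11 12 13 14 15 16 17 18 19 20 21 22 23 24 25 26 27 28
G :  0  1  2  0  1  2  0  1  2  0  1  2  0  1  2  0  1  2  0  1  2  0  1  2  0  1  2  0  1
P-positions are exactly the n with G(n) = 0.

0, 3, 6, 9, 12, 15, 18, 21, 24, 27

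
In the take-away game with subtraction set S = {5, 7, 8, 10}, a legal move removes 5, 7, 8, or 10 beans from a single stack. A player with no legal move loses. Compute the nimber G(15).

0

n :  0  1  2  3  4  5  6  7  8  9 10 11 12 13 14 15
G :  0  0  0  0  0  1  1  1  1  1  2  2  2  2  2  0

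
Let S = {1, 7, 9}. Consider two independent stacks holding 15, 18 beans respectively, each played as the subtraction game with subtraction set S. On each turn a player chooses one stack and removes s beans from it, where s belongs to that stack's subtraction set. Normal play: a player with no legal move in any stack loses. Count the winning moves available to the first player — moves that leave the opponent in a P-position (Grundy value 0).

6

All stacks use S = {1, 7, 9}:
n :  0  1  2  3  4  5  6  7  8  9 10 11 12 13 14 15 16 17 18
G :  0  1  0  1  0  1  0  1  0  1  0  1  0  1  0  1  0  1  0
Stack A: G(15) = 1.
Stack B: G(18) = 0.
Combined Grundy value = 1 ⊕ 0 = 1.
A winning move leaves total XOR = 0, i.e. changes one component's Grundy value g to g ⊕ X where X is the current total.
Stack A: need g' = 1⊕1 = 0. Options: 15−1→G=0, 15−7→G=0, 15−9→G=0. Hits: 3.
Stack B: need g' = 0⊕1 = 1. Options: 18−1→G=1, 18−7→G=1, 18−9→G=1. Hits: 3.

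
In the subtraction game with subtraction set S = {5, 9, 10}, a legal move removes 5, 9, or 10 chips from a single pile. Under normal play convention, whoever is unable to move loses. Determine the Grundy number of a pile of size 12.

n :  0  1  2  3  4  5  6  7  8  9 10 11 12
G :  0  0  0  0  0  1  1  1  1  1  2  2  2

2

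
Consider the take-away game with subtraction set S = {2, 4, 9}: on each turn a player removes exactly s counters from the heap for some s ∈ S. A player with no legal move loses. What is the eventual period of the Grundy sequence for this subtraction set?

6

n :  0  1  2  3  4  5  6  7  8  9 10 11 12 13 14 15 16
G :  0  0  1  1  2  2  0  0  1  1  2  2  0  0  1  1  2
G(n+6) = G(n) holds for n = 0,…,8 (a full window of length max(S) = 9), so the sequence is purely periodic with period 6.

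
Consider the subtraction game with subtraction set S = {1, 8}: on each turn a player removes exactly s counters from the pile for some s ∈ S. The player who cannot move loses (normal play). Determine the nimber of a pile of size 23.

n :  0  1  2  3  4  5  6  7  8  9 10 11 12 13 14 15 16 17 18 19 20 21 22 23
G :  0  1  0  1  0  1  0  1  2  0  1  0  1  0  1  0  1  2  0  1  0  1  0  1

1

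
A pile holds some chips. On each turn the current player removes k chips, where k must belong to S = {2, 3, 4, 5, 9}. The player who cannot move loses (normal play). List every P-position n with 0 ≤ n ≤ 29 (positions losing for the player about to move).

0, 1, 7, 8, 14, 15, 21, 22, 28, 29

G(0) = 0
G(1) = mex{} = 0
G(2) = mex{0} = 1
G(3) = mex{0,0} = 1
G(4) = mex{1,0,0} = 2
G(5) = mex{1,1,0,0} = 2
G(6) = mex{2,1,1,0} = 3
G(7) = mex{2,2,1,1} = 0
G(8) = mex{3,2,2,1} = 0
G(9) = mex{0,3,2,2,0} = 1
G(10) = mex{0,0,3,2,0} = 1
G(11) = mex{1,0,0,3,1} = 2
G(12) = mex{1,1,0,0,1} = 2
G(13) = mex{2,1,1,0,2} = 3
G(14) = mex{2,2,1,1,2} = 0
G(15) = mex{3,2,2,1,3} = 0
G(16) = mex{0,3,2,2,0} = 1
G(17) = mex{0,0,3,2,0} = 1
G(18) = mex{1,0,0,3,1} = 2
G(19) = mex{1,1,0,0,1} = 2
G(20) = mex{2,1,1,0,2} = 3
G(21) = mex{2,2,1,1,2} = 0
G(22) = mex{3,2,2,1,3} = 0
G(23) = mex{0,3,2,2,0} = 1
G(24) = mex{0,0,3,2,0} = 1
G(25) = mex{1,0,0,3,1} = 2
G(26) = mex{1,1,0,0,1} = 2
G(27) = mex{2,1,1,0,2} = 3
G(28) = mex{2,2,1,1,2} = 0
G(29) = mex{3,2,2,1,3} = 0
P-positions are exactly the n with G(n) = 0.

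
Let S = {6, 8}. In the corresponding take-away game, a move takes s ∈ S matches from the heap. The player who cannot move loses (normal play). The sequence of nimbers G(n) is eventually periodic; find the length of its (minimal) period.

G(0) = 0
G(1) = mex{} = 0
G(2) = mex{} = 0
G(3) = mex{} = 0
G(4) = mex{} = 0
G(5) = mex{} = 0
G(6) = mex{0} = 1
G(7) = mex{0} = 1
G(8) = mex{0,0} = 1
G(9) = mex{0,0} = 1
G(10) = mex{0,0} = 1
G(11) = mex{0,0} = 1
G(12) = mex{1,0} = 2
G(13) = mex{1,0} = 2
G(14) = mex{1,1} = 0
G(15) = mex{1,1} = 0
G(16) = mex{1,1} = 0
G(17) = mex{1,1} = 0
G(18) = mex{2,1} = 0
G(19) = mex{2,1} = 0
G(20) = mex{0,2} = 1
G(21) = mex{0,2} = 1
G(22) = mex{0,0} = 1
G(23) = mex{0,0} = 1
G(24) = mex{0,0} = 1
G(25) = mex{0,0} = 1
G(26) = mex{1,0} = 2
G(27) = mex{1,0} = 2
G(28) = mex{1,1} = 0
G(29) = mex{1,1} = 0
G(n+14) = G(n) holds for n = 0,…,7 (a full window of length max(S) = 8), so the sequence is purely periodic with period 14.

14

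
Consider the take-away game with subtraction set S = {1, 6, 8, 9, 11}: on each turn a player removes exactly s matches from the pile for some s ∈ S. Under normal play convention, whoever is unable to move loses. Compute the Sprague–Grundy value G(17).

0

G(0) = 0
G(1) = mex{0} = 1
G(2) = mex{1} = 0
G(3) = mex{0} = 1
G(4) = mex{1} = 0
G(5) = mex{0} = 1
G(6) = mex{1,0} = 2
G(7) = mex{2,1} = 0
G(8) = mex{0,0,0} = 1
G(9) = mex{1,1,1,0} = 2
G(10) = mex{2,0,0,1} = 3
G(11) = mex{3,1,1,0,0} = 2
G(12) = mex{2,2,0,1,1} = 3
G(13) = mex{3,0,1,0,0} = 2
G(14) = mex{2,1,2,1,1} = 0
G(15) = mex{0,2,0,2,0} = 1
G(16) = mex{1,3,1,0,1} = 2
G(17) = mex{2,2,2,1,2} = 0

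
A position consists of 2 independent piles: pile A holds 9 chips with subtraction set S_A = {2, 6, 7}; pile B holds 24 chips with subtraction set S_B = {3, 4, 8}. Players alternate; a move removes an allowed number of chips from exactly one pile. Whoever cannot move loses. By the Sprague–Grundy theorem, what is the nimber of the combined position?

Pile A, S = {2, 6, 7}:
G(0) = 0
G(1) = mex{} = 0
G(2) = mex{0} = 1
G(3) = mex{0} = 1
G(4) = mex{1} = 0
G(5) = mex{1} = 0
G(6) = mex{0,0} = 1
G(7) = mex{0,0,0} = 1
G(8) = mex{1,1,0} = 2
G(9) = mex{1,1,1} = 0
G_A(9) = 0.
Pile B, S = {3, 4, 8}:
n :  0  1  2  3  4  5  6  7  8  9 10 11 12 13 14 15 16 17 18 19 20 21 22 23 24
G :  0  0  0  1  1  1  2  0  2  3  1  3  0  0  0  1  1  1  2  0  2  3  1  3  0
G_B(24) = 0.
Combined Grundy value = 0 ⊕ 0 = 0.

0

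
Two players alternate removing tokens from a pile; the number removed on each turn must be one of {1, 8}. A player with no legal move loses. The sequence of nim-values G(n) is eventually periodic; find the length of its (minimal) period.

G(0) = 0
G(1) = mex{0} = 1
G(2) = mex{1} = 0
G(3) = mex{0} = 1
G(4) = mex{1} = 0
G(5) = mex{0} = 1
G(6) = mex{1} = 0
G(7) = mex{0} = 1
G(8) = mex{1,0} = 2
G(9) = mex{2,1} = 0
G(10) = mex{0,0} = 1
G(11) = mex{1,1} = 0
G(12) = mex{0,0} = 1
G(13) = mex{1,1} = 0
G(14) = mex{0,0} = 1
G(15) = mex{1,1} = 0
G(16) = mex{0,2} = 1
G(17) = mex{1,0} = 2
G(18) = mex{2,1} = 0
G(19) = mex{0,0} = 1
G(n+9) = G(n) holds for n = 0,…,7 (a full window of length max(S) = 8), so the sequence is purely periodic with period 9.

9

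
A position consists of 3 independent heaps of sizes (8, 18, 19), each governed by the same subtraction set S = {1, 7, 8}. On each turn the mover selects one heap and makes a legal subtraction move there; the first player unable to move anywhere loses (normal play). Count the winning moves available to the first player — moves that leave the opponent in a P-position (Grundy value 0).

4

All heaps use S = {1, 7, 8}:
G(0) = 0
G(1) = mex{0} = 1
G(2) = mex{1} = 0
G(3) = mex{0} = 1
G(4) = mex{1} = 0
G(5) = mex{0} = 1
G(6) = mex{1} = 0
G(7) = mex{0,0} = 1
G(8) = mex{1,1,0} = 2
G(9) = mex{2,0,1} = 3
G(10) = mex{3,1,0} = 2
G(11) = mex{2,0,1} = 3
G(12) = mex{3,1,0} = 2
G(13) = mex{2,0,1} = 3
G(14) = mex{3,1,0} = 2
G(15) = mex{2,2,1} = 0
G(16) = mex{0,3,2} = 1
G(17) = mex{1,2,3} = 0
G(18) = mex{0,3,2} = 1
G(19) = mex{1,2,3} = 0
Heap A: G(8) = 2.
Heap B: G(18) = 1.
Heap C: G(19) = 0.
Combined Grundy value = 2 ⊕ 1 ⊕ 0 = 3.
A winning move leaves total XOR = 0, i.e. changes one component's Grundy value g to g ⊕ X where X is the current total.
Heap A: need g' = 2⊕3 = 1. Options: 8−1→G=1, 8−7→G=1, 8−8→G=0. Hits: 2.
Heap B: need g' = 1⊕3 = 2. Options: 18−1→G=0, 18−7→G=3, 18−8→G=2. Hits: 1.
Heap C: need g' = 0⊕3 = 3. Options: 19−1→G=1, 19−7→G=2, 19−8→G=3. Hits: 1.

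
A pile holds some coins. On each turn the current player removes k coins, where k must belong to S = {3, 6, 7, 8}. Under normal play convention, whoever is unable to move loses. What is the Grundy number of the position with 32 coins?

3

G(0) = 0
G(1) = mex{} = 0
G(2) = mex{} = 0
G(3) = mex{0} = 1
G(4) = mex{0} = 1
G(5) = mex{0} = 1
G(6) = mex{1,0} = 2
G(7) = mex{1,0,0} = 2
G(8) = mex{1,0,0,0} = 2
G(9) = mex{2,1,0,0} = 3
G(10) = mex{2,1,1,0} = 3
G(11) = mex{2,1,1,1} = 0
G(12) = mex{3,2,1,1} = 0
G(13) = mex{3,2,2,1} = 0
G(14) = mex{0,2,2,2} = 1
G(15) = mex{0,3,2,2} = 1
G(16) = mex{0,3,3,2} = 1
G(17) = mex{1,0,3,3} = 2
G(18) = mex{1,0,0,3} = 2
G(19) = mex{1,0,0,0} = 2
G(20) = mex{2,1,0,0} = 3
G(21) = mex{2,1,1,0} = 3
G(22) = mex{2,1,1,1} = 0
G(23) = mex{3,2,1,1} = 0
G(24) = mex{3,2,2,1} = 0
G(25) = mex{0,2,2,2} = 1
G(26) = mex{0,3,2,2} = 1
G(27) = mex{0,3,3,2} = 1
G(28) = mex{1,0,3,3} = 2
G(29) = mex{1,0,0,3} = 2
G(30) = mex{1,0,0,0} = 2
G(31) = mex{2,1,0,0} = 3
G(32) = mex{2,1,1,0} = 3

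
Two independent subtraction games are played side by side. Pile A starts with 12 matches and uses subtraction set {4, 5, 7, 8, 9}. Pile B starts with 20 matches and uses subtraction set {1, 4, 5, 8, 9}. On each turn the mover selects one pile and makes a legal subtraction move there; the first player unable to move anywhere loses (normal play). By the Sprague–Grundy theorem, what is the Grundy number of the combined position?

7

Pile A, S = {4, 5, 7, 8, 9}:
n :  0  1  2  3  4  5  6  7  8  9 10 11 12
G :  0  0  0  0  1  1  1  1  2  2  2  2  3
G_A(12) = 3.
Pile B, S = {1, 4, 5, 8, 9}:
G(0) = 0
G(1) = mex{0} = 1
G(2) = mex{1} = 0
G(3) = mex{0} = 1
G(4) = mex{1,0} = 2
G(5) = mex{2,1,0} = 3
G(6) = mex{3,0,1} = 2
G(7) = mex{2,1,0} = 3
G(8) = mex{3,2,1,0} = 4
G(9) = mex{4,3,2,1,0} = 5
G(10) = mex{5,2,3,0,1} = 4
G(11) = mex{4,3,2,1,0} = 5
G(12) = mex{5,4,3,2,1} = 0
G(13) = mex{0,5,4,3,2} = 1
G(14) = mex{1,4,5,2,3} = 0
G(15) = mex{0,5,4,3,2} = 1
G(16) = mex{1,0,5,4,3} = 2
G(17) = mex{2,1,0,5,4} = 3
G(18) = mex{3,0,1,4,5} = 2
G(19) = mex{2,1,0,5,4} = 3
G(20) = mex{3,2,1,0,5} = 4
G_B(20) = 4.
Combined Grundy value = 3 ⊕ 4 = 7.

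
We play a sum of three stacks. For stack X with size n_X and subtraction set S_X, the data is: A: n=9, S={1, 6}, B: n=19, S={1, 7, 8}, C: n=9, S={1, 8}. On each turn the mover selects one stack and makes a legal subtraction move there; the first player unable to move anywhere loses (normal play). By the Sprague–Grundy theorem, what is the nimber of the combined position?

0

Stack A, S = {1, 6}:
G(0) = 0
G(1) = mex{0} = 1
G(2) = mex{1} = 0
G(3) = mex{0} = 1
G(4) = mex{1} = 0
G(5) = mex{0} = 1
G(6) = mex{1,0} = 2
G(7) = mex{2,1} = 0
G(8) = mex{0,0} = 1
G(9) = mex{1,1} = 0
G_A(9) = 0.
Stack B, S = {1, 7, 8}:
n :  0  1  2  3  4  5  6  7  8  9 10 11 12 13 14 15 16 17 18 19
G :  0  1  0  1  0  1  0  1  2  3  2  3  2  3  2  0  1  0  1  0
G_B(19) = 0.
Stack C, S = {1, 8}:
n : 0 1 2 3 4 5 6 7 8 9
G : 0 1 0 1 0 1 0 1 2 0
G_C(9) = 0.
Combined Grundy value = 0 ⊕ 0 ⊕ 0 = 0.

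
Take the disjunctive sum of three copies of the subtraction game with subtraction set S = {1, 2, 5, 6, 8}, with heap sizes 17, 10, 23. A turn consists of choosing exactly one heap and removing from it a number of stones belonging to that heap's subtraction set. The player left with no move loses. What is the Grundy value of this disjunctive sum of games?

2

All heaps use S = {1, 2, 5, 6, 8}:
G(0) = 0
G(1) = mex{0} = 1
G(2) = mex{1,0} = 2
G(3) = mex{2,1} = 0
G(4) = mex{0,2} = 1
G(5) = mex{1,0,0} = 2
G(6) = mex{2,1,1,0} = 3
G(7) = mex{3,2,2,1} = 0
G(8) = mex{0,3,0,2,0} = 1
G(9) = mex{1,0,1,0,1} = 2
G(10) = mex{2,1,2,1,2} = 0
G(11) = mex{0,2,3,2,0} = 1
G(12) = mex{1,0,0,3,1} = 2
G(13) = mex{2,1,1,0,2} = 3
G(14) = mex{3,2,2,1,3} = 0
G(15) = mex{0,3,0,2,0} = 1
G(16) = mex{1,0,1,0,1} = 2
G(17) = mex{2,1,2,1,2} = 0
G(18) = mex{0,2,3,2,0} = 1
G(19) = mex{1,0,0,3,1} = 2
G(20) = mex{2,1,1,0,2} = 3
G(21) = mex{3,2,2,1,3} = 0
G(22) = mex{0,3,0,2,0} = 1
G(23) = mex{1,0,1,0,1} = 2
Heap A: G(17) = 0.
Heap B: G(10) = 0.
Heap C: G(23) = 2.
Combined Grundy value = 0 ⊕ 0 ⊕ 2 = 2.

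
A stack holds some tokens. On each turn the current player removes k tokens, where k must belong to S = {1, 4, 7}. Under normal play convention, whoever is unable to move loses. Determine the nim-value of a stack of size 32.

0

n :  0  1  2  3  4  5  6  7  8  9 10 11 12 13 14 15 16 17 18 19 20 21 22 23 24 25 26 27 28 29 30 31 32
G :  0  1  0  1  2  0  1  2  0  1  0  1  2  0  1  2  0  1  0  1  2  0  1  2  0  1  0  1  2  0  1  2  0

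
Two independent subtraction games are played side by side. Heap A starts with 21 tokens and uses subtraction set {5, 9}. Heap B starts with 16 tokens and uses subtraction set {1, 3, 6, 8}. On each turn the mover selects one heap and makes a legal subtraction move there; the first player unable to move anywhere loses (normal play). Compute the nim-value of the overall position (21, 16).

2

Heap A, S = {5, 9}:
n :  0  1  2  3  4  5  6  7  8  9 10 11 12 13 14 15 16 17 18 19 20 21
G :  0  0  0  0  0  1  1  1  1  1  2  2  2  2  0  0  0  0  0  1  1  1
G_A(21) = 1.
Heap B, S = {1, 3, 6, 8}:
n :  0  1  2  3  4  5  6  7  8  9 10 11 12 13 14 15 16
G :  0  1  0  1  0  1  2  3  2  0  1  0  1  0  1  2  3
G_B(16) = 3.
Combined Grundy value = 1 ⊕ 3 = 2.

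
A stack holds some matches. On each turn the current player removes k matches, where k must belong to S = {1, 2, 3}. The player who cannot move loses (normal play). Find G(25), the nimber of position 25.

G(0) = 0
G(1) = mex{0} = 1
G(2) = mex{1,0} = 2
G(3) = mex{2,1,0} = 3
G(4) = mex{3,2,1} = 0
G(5) = mex{0,3,2} = 1
G(6) = mex{1,0,3} = 2
G(7) = mex{2,1,0} = 3
G(8) = mex{3,2,1} = 0
G(9) = mex{0,3,2} = 1
G(10) = mex{1,0,3} = 2
G(11) = mex{2,1,0} = 3
G(12) = mex{3,2,1} = 0
G(13) = mex{0,3,2} = 1
G(14) = mex{1,0,3} = 2
G(15) = mex{2,1,0} = 3
G(16) = mex{3,2,1} = 0
G(17) = mex{0,3,2} = 1
G(18) = mex{1,0,3} = 2
G(19) = mex{2,1,0} = 3
G(20) = mex{3,2,1} = 0
G(21) = mex{0,3,2} = 1
G(22) = mex{1,0,3} = 2
G(23) = mex{2,1,0} = 3
G(24) = mex{3,2,1} = 0
G(25) = mex{0,3,2} = 1

1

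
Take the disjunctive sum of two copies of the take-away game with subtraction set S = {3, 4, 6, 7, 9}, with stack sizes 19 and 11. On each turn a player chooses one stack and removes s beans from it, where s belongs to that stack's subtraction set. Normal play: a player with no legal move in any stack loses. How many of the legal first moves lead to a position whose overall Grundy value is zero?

All stacks use S = {3, 4, 6, 7, 9}:
G(0) = 0
G(1) = mex{} = 0
G(2) = mex{} = 0
G(3) = mex{0} = 1
G(4) = mex{0,0} = 1
G(5) = mex{0,0} = 1
G(6) = mex{1,0,0} = 2
G(7) = mex{1,1,0,0} = 2
G(8) = mex{1,1,0,0} = 2
G(9) = mex{2,1,1,0,0} = 3
G(10) = mex{2,2,1,1,0} = 3
G(11) = mex{2,2,1,1,0} = 3
G(12) = mex{3,2,2,1,1} = 0
G(13) = mex{3,3,2,2,1} = 0
G(14) = mex{3,3,2,2,1} = 0
G(15) = mex{0,3,3,2,2} = 1
G(16) = mex{0,0,3,3,2} = 1
G(17) = mex{0,0,3,3,2} = 1
G(18) = mex{1,0,0,3,3} = 2
G(19) = mex{1,1,0,0,3} = 2
Stack A: G(19) = 2.
Stack B: G(11) = 3.
Combined Grundy value = 2 ⊕ 3 = 1.
A winning move leaves total XOR = 0, i.e. changes one component's Grundy value g to g ⊕ X where X is the current total.
Stack A: need g' = 2⊕1 = 3. Options: 19−3→G=1, 19−4→G=1, 19−6→G=0, 19−7→G=0, 19−9→G=3. Hits: 1.
Stack B: need g' = 3⊕1 = 2. Options: 11−3→G=2, 11−4→G=2, 11−6→G=1, 11−7→G=1, 11−9→G=0. Hits: 2.

3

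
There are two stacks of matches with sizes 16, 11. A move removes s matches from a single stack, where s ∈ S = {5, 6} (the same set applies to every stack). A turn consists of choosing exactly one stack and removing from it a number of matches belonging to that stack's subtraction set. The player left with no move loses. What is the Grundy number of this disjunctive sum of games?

1

All stacks use S = {5, 6}:
G(0) = 0
G(1) = mex{} = 0
G(2) = mex{} = 0
G(3) = mex{} = 0
G(4) = mex{} = 0
G(5) = mex{0} = 1
G(6) = mex{0,0} = 1
G(7) = mex{0,0} = 1
G(8) = mex{0,0} = 1
G(9) = mex{0,0} = 1
G(10) = mex{1,0} = 2
G(11) = mex{1,1} = 0
G(12) = mex{1,1} = 0
G(13) = mex{1,1} = 0
G(14) = mex{1,1} = 0
G(15) = mex{2,1} = 0
G(16) = mex{0,2} = 1
Stack A: G(16) = 1.
Stack B: G(11) = 0.
Combined Grundy value = 1 ⊕ 0 = 1.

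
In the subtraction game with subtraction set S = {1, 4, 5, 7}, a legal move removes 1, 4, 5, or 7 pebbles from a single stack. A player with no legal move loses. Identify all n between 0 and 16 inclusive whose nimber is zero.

n :  0  1  2  3  4  5  6  7  8  9 10 11 12 13 14 15 16
G :  0  1  0  1  2  3  2  3  0  1  0  1  2  3  2  3  0
P-positions are exactly the n with G(n) = 0.

0, 2, 8, 10, 16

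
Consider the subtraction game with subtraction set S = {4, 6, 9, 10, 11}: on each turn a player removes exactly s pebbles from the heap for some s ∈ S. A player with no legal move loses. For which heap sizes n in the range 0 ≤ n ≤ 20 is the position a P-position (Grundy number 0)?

n :  0  1  2  3  4  5  6  7  8  9 10 11 12 13 14 15 16 17 18 19 20
G :  0  0  0  0  1  1  1  1  2  2  2  2  3  3  3  0  0  0  0  1  1
P-positions are exactly the n with G(n) = 0.

0, 1, 2, 3, 15, 16, 17, 18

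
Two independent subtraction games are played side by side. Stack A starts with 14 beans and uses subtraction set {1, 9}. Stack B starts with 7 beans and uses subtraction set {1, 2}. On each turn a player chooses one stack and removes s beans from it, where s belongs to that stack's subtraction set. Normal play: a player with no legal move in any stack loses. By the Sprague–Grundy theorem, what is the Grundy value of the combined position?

Stack A, S = {1, 9}:
n :  0  1  2  3  4  5  6  7  8  9 10 11 12 13 14
G :  0  1  0  1  0  1  0  1  0  1  0  1  0  1  0
G_A(14) = 0.
Stack B, S = {1, 2}:
G(0) = 0
G(1) = mex{0} = 1
G(2) = mex{1,0} = 2
G(3) = mex{2,1} = 0
G(4) = mex{0,2} = 1
G(5) = mex{1,0} = 2
G(6) = mex{2,1} = 0
G(7) = mex{0,2} = 1
G_B(7) = 1.
Combined Grundy value = 0 ⊕ 1 = 1.

1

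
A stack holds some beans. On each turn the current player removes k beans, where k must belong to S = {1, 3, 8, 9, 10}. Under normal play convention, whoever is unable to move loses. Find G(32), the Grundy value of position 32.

n :  0  1  2  3  4  5  6  7  8  9 10 11 12 13 14 15 16 17 18 19 20 21 22 23 24 25 26 27 28 29 30 31 32
G :  0  1  0  1  0  1  0  1  2  3  2  3  2  3  2  3  4  0  1  0  1  0  1  0  1  2  3  2  3  2  3  2  3

3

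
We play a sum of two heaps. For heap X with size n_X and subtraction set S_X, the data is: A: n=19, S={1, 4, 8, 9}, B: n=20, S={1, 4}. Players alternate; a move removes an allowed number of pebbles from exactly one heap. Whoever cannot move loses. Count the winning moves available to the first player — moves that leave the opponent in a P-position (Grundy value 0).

Heap A, S = {1, 4, 8, 9}:
n :  0  1  2  3  4  5  6  7  8  9 10 11 12 13 14 15 16 17 18 19
G :  0  1  0  1  2  0  1  0  1  2  3  2  0  1  2  3  2  0  1  0
G_A(19) = 0.
Heap B, S = {1, 4}:
G(0) = 0
G(1) = mex{0} = 1
G(2) = mex{1} = 0
G(3) = mex{0} = 1
G(4) = mex{1,0} = 2
G(5) = mex{2,1} = 0
G(6) = mex{0,0} = 1
G(7) = mex{1,1} = 0
G(8) = mex{0,2} = 1
G(9) = mex{1,0} = 2
G(10) = mex{2,1} = 0
G(11) = mex{0,0} = 1
G(12) = mex{1,1} = 0
G(13) = mex{0,2} = 1
G(14) = mex{1,0} = 2
G(15) = mex{2,1} = 0
G(16) = mex{0,0} = 1
G(17) = mex{1,1} = 0
G(18) = mex{0,2} = 1
G(19) = mex{1,0} = 2
G(20) = mex{2,1} = 0
G_B(20) = 0.
Combined Grundy value = 0 ⊕ 0 = 0.
A winning move leaves total XOR = 0, i.e. changes one component's Grundy value g to g ⊕ X where X is the current total.
Heap A: target g' = 0⊕0 = 0, but every legal move changes the Grundy value (mex property), so 0 moves.
Heap B: target g' = 0⊕0 = 0, but every legal move changes the Grundy value (mex property), so 0 moves.

0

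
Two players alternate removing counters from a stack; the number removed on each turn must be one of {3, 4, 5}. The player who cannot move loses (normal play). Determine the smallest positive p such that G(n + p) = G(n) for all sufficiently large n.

G(0) = 0
G(1) = mex{} = 0
G(2) = mex{} = 0
G(3) = mex{0} = 1
G(4) = mex{0,0} = 1
G(5) = mex{0,0,0} = 1
G(6) = mex{1,0,0} = 2
G(7) = mex{1,1,0} = 2
G(8) = mex{1,1,1} = 0
G(9) = mex{2,1,1} = 0
G(10) = mex{2,2,1} = 0
G(11) = mex{0,2,2} = 1
G(12) = mex{0,0,2} = 1
G(13) = mex{0,0,0} = 1
G(14) = mex{1,0,0} = 2
G(15) = mex{1,1,0} = 2
G(16) = mex{1,1,1} = 0
G(17) = mex{2,1,1} = 0
G(n+8) = G(n) holds for n = 0,…,4 (a full window of length max(S) = 5), so the sequence is purely periodic with period 8.

8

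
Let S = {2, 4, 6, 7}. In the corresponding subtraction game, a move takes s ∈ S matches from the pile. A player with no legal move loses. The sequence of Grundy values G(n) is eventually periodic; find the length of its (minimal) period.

9

n :  0  1  2  3  4  5  6  7  8  9 10 11 12 13 14 15 16 17 18 19
G :  0  0  1  1  2  2  3  3  4  0  0  1  1  2  2  3  3  4  0  0
G(n+9) = G(n) holds for n = 0,…,6 (a full window of length max(S) = 7), so the sequence is purely periodic with period 9.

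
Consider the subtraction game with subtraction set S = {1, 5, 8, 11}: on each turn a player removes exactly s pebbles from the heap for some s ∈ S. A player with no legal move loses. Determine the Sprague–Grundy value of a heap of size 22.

0

G(0) = 0
G(1) = mex{0} = 1
G(2) = mex{1} = 0
G(3) = mex{0} = 1
G(4) = mex{1} = 0
G(5) = mex{0,0} = 1
G(6) = mex{1,1} = 0
G(7) = mex{0,0} = 1
G(8) = mex{1,1,0} = 2
G(9) = mex{2,0,1} = 3
G(10) = mex{3,1,0} = 2
G(11) = mex{2,0,1,0} = 3
G(12) = mex{3,1,0,1} = 2
G(13) = mex{2,2,1,0} = 3
G(14) = mex{3,3,0,1} = 2
G(15) = mex{2,2,1,0} = 3
G(16) = mex{3,3,2,1} = 0
G(17) = mex{0,2,3,0} = 1
G(18) = mex{1,3,2,1} = 0
G(19) = mex{0,2,3,2} = 1
G(20) = mex{1,3,2,3} = 0
G(21) = mex{0,0,3,2} = 1
G(22) = mex{1,1,2,3} = 0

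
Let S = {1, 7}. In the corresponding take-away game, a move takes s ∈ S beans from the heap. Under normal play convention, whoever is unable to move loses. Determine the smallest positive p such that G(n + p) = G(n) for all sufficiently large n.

n :  0  1  2  3  4  5  6  7  8  9 10 11 12 13 14
G :  0  1  0  1  0  1  0  1  0  1  0  1  0  1  0
G(n+2) = G(n) holds for n = 0,…,6 (a full window of length max(S) = 7), so the sequence is purely periodic with period 2.

2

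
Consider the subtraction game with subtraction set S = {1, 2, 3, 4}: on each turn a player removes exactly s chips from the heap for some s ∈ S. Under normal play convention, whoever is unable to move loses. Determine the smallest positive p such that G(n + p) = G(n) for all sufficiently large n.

G(0) = 0
G(1) = mex{0} = 1
G(2) = mex{1,0} = 2
G(3) = mex{2,1,0} = 3
G(4) = mex{3,2,1,0} = 4
G(5) = mex{4,3,2,1} = 0
G(6) = mex{0,4,3,2} = 1
G(7) = mex{1,0,4,3} = 2
G(8) = mex{2,1,0,4} = 3
G(9) = mex{3,2,1,0} = 4
G(10) = mex{4,3,2,1} = 0
G(11) = mex{0,4,3,2} = 1
G(12) = mex{1,0,4,3} = 2
G(13) = mex{2,1,0,4} = 3
G(14) = mex{3,2,1,0} = 4
G(n+5) = G(n) holds for n = 0,…,3 (a full window of length max(S) = 4), so the sequence is purely periodic with period 5.

5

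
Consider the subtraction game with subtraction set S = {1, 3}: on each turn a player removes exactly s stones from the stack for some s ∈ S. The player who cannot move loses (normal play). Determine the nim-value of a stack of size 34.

G(0) = 0
G(1) = mex{0} = 1
G(2) = mex{1} = 0
G(3) = mex{0,0} = 1
G(4) = mex{1,1} = 0
G(5) = mex{0,0} = 1
G(6) = mex{1,1} = 0
G(7) = mex{0,0} = 1
G(8) = mex{1,1} = 0
G(9) = mex{0,0} = 1
G(10) = mex{1,1} = 0
G(11) = mex{0,0} = 1
G(12) = mex{1,1} = 0
G(13) = mex{0,0} = 1
G(14) = mex{1,1} = 0
G(15) = mex{0,0} = 1
G(16) = mex{1,1} = 0
G(17) = mex{0,0} = 1
G(18) = mex{1,1} = 0
G(19) = mex{0,0} = 1
G(20) = mex{1,1} = 0
G(21) = mex{0,0} = 1
G(22) = mex{1,1} = 0
G(23) = mex{0,0} = 1
G(24) = mex{1,1} = 0
G(25) = mex{0,0} = 1
G(26) = mex{1,1} = 0
G(27) = mex{0,0} = 1
G(28) = mex{1,1} = 0
G(29) = mex{0,0} = 1
G(30) = mex{1,1} = 0
G(31) = mex{0,0} = 1
G(32) = mex{1,1} = 0
G(33) = mex{0,0} = 1
G(34) = mex{1,1} = 0

0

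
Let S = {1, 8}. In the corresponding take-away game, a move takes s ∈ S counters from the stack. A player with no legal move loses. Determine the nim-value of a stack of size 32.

n :  0  1  2  3  4  5  6  7  8  9 10 11 12 13 14 15 16 17 18 19 20 21 22 23 24 25 26 27 28 29 30 31 32
G :  0  1  0  1  0  1  0  1  2  0  1  0  1  0  1  0  1  2  0  1  0  1  0  1  0  1  2  0  1  0  1  0  1

1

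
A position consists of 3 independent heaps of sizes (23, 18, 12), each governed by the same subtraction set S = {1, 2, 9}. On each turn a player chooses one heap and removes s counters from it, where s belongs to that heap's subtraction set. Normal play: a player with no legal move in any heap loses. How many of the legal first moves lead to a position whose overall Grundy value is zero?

All heaps use S = {1, 2, 9}:
G(0) = 0
G(1) = mex{0} = 1
G(2) = mex{1,0} = 2
G(3) = mex{2,1} = 0
G(4) = mex{0,2} = 1
G(5) = mex{1,0} = 2
G(6) = mex{2,1} = 0
G(7) = mex{0,2} = 1
G(8) = mex{1,0} = 2
G(9) = mex{2,1,0} = 3
G(10) = mex{3,2,1} = 0
G(11) = mex{0,3,2} = 1
G(12) = mex{1,0,0} = 2
G(13) = mex{2,1,1} = 0
G(14) = mex{0,2,2} = 1
G(15) = mex{1,0,0} = 2
G(16) = mex{2,1,1} = 0
G(17) = mex{0,2,2} = 1
G(18) = mex{1,0,3} = 2
G(19) = mex{2,1,0} = 3
G(20) = mex{3,2,1} = 0
G(21) = mex{0,3,2} = 1
G(22) = mex{1,0,0} = 2
G(23) = mex{2,1,1} = 0
Heap A: G(23) = 0.
Heap B: G(18) = 2.
Heap C: G(12) = 2.
Combined Grundy value = 0 ⊕ 2 ⊕ 2 = 0.
A winning move leaves total XOR = 0, i.e. changes one component's Grundy value g to g ⊕ X where X is the current total.
Heap A: target g' = 0⊕0 = 0, but every legal move changes the Grundy value (mex property), so 0 moves.
Heap B: target g' = 2⊕0 = 2, but every legal move changes the Grundy value (mex property), so 0 moves.
Heap C: target g' = 2⊕0 = 2, but every legal move changes the Grundy value (mex property), so 0 moves.

0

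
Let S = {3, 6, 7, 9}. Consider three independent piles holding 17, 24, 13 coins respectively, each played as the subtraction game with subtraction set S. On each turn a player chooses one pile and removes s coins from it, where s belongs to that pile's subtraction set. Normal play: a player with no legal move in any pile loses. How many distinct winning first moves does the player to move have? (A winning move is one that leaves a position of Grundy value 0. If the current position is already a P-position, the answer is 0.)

All piles use S = {3, 6, 7, 9}:
n :  0  1  2  3  4  5  6  7  8  9 10 11 12 13 14 15 16 17 18 19 20 21 22 23 24
G :  0  0  0  1  1  1  2  2  2  3  3  3  0  0  0  1  1  1  2  2  2  3  3  3  0
Pile A: G(17) = 1.
Pile B: G(24) = 0.
Pile C: G(13) = 0.
Combined Grundy value = 1 ⊕ 0 ⊕ 0 = 1.
A winning move leaves total XOR = 0, i.e. changes one component's Grundy value g to g ⊕ X where X is the current total.
Pile A: need g' = 1⊕1 = 0. Options: 17−3→G=0, 17−6→G=3, 17−7→G=3, 17−9→G=2. Hits: 1.
Pile B: need g' = 0⊕1 = 1. Options: 24−3→G=3, 24−6→G=2, 24−7→G=1, 24−9→G=1. Hits: 2.
Pile C: need g' = 0⊕1 = 1. Options: 13−3→G=3, 13−6→G=2, 13−7→G=2, 13−9→G=1. Hits: 1.

4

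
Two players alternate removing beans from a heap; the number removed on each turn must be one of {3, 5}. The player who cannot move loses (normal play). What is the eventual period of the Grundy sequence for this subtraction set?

8

n :  0  1  2  3  4  5  6  7  8  9 10 11 12 13 14 15 16 17
G :  0  0  0  1  1  1  2  2  0  0  0  1  1  1  2  2  0  0
G(n+8) = G(n) holds for n = 0,…,4 (a full window of length max(S) = 5), so the sequence is purely periodic with period 8.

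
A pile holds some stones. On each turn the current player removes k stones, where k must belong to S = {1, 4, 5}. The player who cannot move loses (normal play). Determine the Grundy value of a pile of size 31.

3

n :  0  1  2  3  4  5  6  7  8  9 10 11 12 13 14 15 16 17 18 19 20 21 22 23 24 25 26 27 28 29 30 31
G :  0  1  0  1  2  3  2  3  0  1  0  1  2  3  2  3  0  1  0  1  2  3  2  3  0  1  0  1  2  3  2  3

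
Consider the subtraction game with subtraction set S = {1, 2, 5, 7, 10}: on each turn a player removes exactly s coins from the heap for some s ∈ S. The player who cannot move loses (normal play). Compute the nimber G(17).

n :  0  1  2  3  4  5  6  7  8  9 10 11 12 13 14 15 16 17
G :  0  1  2  0  1  2  0  1  2  0  1  2  0  1  2  0  1  2

2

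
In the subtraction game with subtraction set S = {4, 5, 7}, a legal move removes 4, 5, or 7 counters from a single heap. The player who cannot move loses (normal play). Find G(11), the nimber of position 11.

0

G(0) = 0
G(1) = mex{} = 0
G(2) = mex{} = 0
G(3) = mex{} = 0
G(4) = mex{0} = 1
G(5) = mex{0,0} = 1
G(6) = mex{0,0} = 1
G(7) = mex{0,0,0} = 1
G(8) = mex{1,0,0} = 2
G(9) = mex{1,1,0} = 2
G(10) = mex{1,1,0} = 2
G(11) = mex{1,1,1} = 0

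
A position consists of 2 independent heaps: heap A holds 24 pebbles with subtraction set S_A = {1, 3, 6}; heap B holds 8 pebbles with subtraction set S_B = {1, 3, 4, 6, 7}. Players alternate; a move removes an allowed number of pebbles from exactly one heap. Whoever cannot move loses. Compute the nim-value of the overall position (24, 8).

Heap A, S = {1, 3, 6}:
G(0) = 0
G(1) = mex{0} = 1
G(2) = mex{1} = 0
G(3) = mex{0,0} = 1
G(4) = mex{1,1} = 0
G(5) = mex{0,0} = 1
G(6) = mex{1,1,0} = 2
G(7) = mex{2,0,1} = 3
G(8) = mex{3,1,0} = 2
G(9) = mex{2,2,1} = 0
G(10) = mex{0,3,0} = 1
G(11) = mex{1,2,1} = 0
G(12) = mex{0,0,2} = 1
G(13) = mex{1,1,3} = 0
G(14) = mex{0,0,2} = 1
G(15) = mex{1,1,0} = 2
G(16) = mex{2,0,1} = 3
G(17) = mex{3,1,0} = 2
G(18) = mex{2,2,1} = 0
G(19) = mex{0,3,0} = 1
G(20) = mex{1,2,1} = 0
G(21) = mex{0,0,2} = 1
G(22) = mex{1,1,3} = 0
G(23) = mex{0,0,2} = 1
G(24) = mex{1,1,0} = 2
G_A(24) = 2.
Heap B, S = {1, 3, 4, 6, 7}:
n : 0 1 2 3 4 5 6 7 8
G : 0 1 0 1 2 3 2 3 4
G_B(8) = 4.
Combined Grundy value = 2 ⊕ 4 = 6.

6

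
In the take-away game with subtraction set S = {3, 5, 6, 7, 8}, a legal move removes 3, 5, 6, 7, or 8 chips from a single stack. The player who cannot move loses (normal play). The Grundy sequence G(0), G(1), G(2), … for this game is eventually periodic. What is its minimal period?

11

n :  0  1  2  3  4  5  6  7  8  9 10 11 12 13 14 15 16 17 18 19 20 21 22 23
G :  0  0  0  1  1  1  2  2  2  3  3  0  0  0  1  1  1  2  2  2  3  3  0  0
G(n+11) = G(n) holds for n = 0,…,7 (a full window of length max(S) = 8), so the sequence is purely periodic with period 11.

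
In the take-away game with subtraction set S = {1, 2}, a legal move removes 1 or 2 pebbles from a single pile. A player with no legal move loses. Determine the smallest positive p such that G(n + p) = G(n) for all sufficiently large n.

n :  0  1  2  3  4  5  6  7  8  9 10 11 12 13 14
G :  0  1  2  0  1  2  0  1  2  0  1  2  0  1  2
G(n+3) = G(n) holds for n = 0,…,1 (a full window of length max(S) = 2), so the sequence is purely periodic with period 3.

3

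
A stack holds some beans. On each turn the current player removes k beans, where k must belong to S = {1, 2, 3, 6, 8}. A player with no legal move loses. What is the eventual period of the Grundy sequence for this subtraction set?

n :  0  1  2  3  4  5  6  7  8  9 10 11 12 13 14 15 16 17 18 19
G :  0  1  2  3  0  1  2  3  4  0  1  2  3  0  1  2  3  4  0  1
G(n+9) = G(n) holds for n = 0,…,7 (a full window of length max(S) = 8), so the sequence is purely periodic with period 9.

9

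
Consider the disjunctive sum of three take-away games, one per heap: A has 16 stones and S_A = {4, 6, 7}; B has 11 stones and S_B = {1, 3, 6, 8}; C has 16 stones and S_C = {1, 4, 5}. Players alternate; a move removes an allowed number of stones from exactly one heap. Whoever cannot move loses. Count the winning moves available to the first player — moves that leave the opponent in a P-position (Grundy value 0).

5

Heap A, S = {4, 6, 7}:
n :  0  1  2  3  4  5  6  7  8  9 10 11 12 13 14 15 16
G :  0  0  0  0  1  1  1  1  2  2  2  0  0  0  0  1  1
G_A(16) = 1.
Heap B, S = {1, 3, 6, 8}:
G(0) = 0
G(1) = mex{0} = 1
G(2) = mex{1} = 0
G(3) = mex{0,0} = 1
G(4) = mex{1,1} = 0
G(5) = mex{0,0} = 1
G(6) = mex{1,1,0} = 2
G(7) = mex{2,0,1} = 3
G(8) = mex{3,1,0,0} = 2
G(9) = mex{2,2,1,1} = 0
G(10) = mex{0,3,0,0} = 1
G(11) = mex{1,2,1,1} = 0
G_B(11) = 0.
Heap C, S = {1, 4, 5}:
n :  0  1  2  3  4  5  6  7  8  9 10 11 12 13 14 15 16
G :  0  1  0  1  2  3  2  3  0  1  0  1  2  3  2  3  0
G_C(16) = 0.
Combined Grundy value = 1 ⊕ 0 ⊕ 0 = 1.
A winning move leaves total XOR = 0, i.e. changes one component's Grundy value g to g ⊕ X where X is the current total.
Heap A: need g' = 1⊕1 = 0. Options: 16−4→G=0, 16−6→G=2, 16−7→G=2. Hits: 1.
Heap B: need g' = 0⊕1 = 1. Options: 11−1→G=1, 11−3→G=2, 11−6→G=1, 11−8→G=1. Hits: 3.
Heap C: need g' = 0⊕1 = 1. Options: 16−1→G=3, 16−4→G=2, 16−5→G=1. Hits: 1.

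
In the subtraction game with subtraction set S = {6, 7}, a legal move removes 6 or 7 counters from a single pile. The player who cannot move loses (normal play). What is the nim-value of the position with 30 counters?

n :  0  1  2  3  4  5  6  7  8  9 10 11 12 13 14 15 16 17 18 19 20 21 22 23 24 25 26 27 28 29 30
G :  0  0  0  0  0  0  1  1  1  1  1  1  2  0  0  0  0  0  0  1  1  1  1  1  1  2  0  0  0  0  0

0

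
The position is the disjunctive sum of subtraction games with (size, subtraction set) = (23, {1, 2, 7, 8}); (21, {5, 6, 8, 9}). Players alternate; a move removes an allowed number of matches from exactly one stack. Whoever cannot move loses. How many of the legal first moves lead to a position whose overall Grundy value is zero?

Stack A, S = {1, 2, 7, 8}:
n :  0  1  2  3  4  5  6  7  8  9 10 11 12 13 14 15 16 17 18 19 20 21 22 23
G :  0  1  2  0  1  2  0  1  2  0  1  2  0  1  2  0  1  2  0  1  2  0  1  2
G_A(23) = 2.
Stack B, S = {5, 6, 8, 9}:
n :  0  1  2  3  4  5  6  7  8  9 10 11 12 13 14 15 16 17 18 19 20 21
G :  0  0  0  0  0  1  1  1  1  1  2  2  2  2  0  0  0  0  0  1  1  1
G_B(21) = 1.
Combined Grundy value = 2 ⊕ 1 = 3.
A winning move leaves total XOR = 0, i.e. changes one component's Grundy value g to g ⊕ X where X is the current total.
Stack A: need g' = 2⊕3 = 1. Options: 23−1→G=1, 23−2→G=0, 23−7→G=1, 23−8→G=0. Hits: 2.
Stack B: need g' = 1⊕3 = 2. Options: 21−5→G=0, 21−6→G=0, 21−8→G=2, 21−9→G=2. Hits: 2.

4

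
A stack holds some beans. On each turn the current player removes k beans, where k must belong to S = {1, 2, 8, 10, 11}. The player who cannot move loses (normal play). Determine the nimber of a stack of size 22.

1

n :  0  1  2  3  4  5  6  7  8  9 10 11 12 13 14 15 16 17 18 19 20 21 22
G :  0  1  2  0  1  2  0  1  2  0  1  2  0  1  2  0  1  2  0  1  2  0  1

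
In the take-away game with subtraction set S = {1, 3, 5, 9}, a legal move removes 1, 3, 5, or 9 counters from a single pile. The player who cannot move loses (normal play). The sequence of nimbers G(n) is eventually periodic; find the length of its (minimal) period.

2

n :  0  1  2  3  4  5  6  7  8  9 10 11 12 13 14
G :  0  1  0  1  0  1  0  1  0  1  0  1  0  1  0
G(n+2) = G(n) holds for n = 0,…,8 (a full window of length max(S) = 9), so the sequence is purely periodic with period 2.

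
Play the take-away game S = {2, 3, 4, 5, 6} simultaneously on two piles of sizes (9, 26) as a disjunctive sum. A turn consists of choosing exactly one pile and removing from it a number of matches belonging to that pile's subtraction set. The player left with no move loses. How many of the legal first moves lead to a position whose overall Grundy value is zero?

All piles use S = {2, 3, 4, 5, 6}:
G(0) = 0
G(1) = mex{} = 0
G(2) = mex{0} = 1
G(3) = mex{0,0} = 1
G(4) = mex{1,0,0} = 2
G(5) = mex{1,1,0,0} = 2
G(6) = mex{2,1,1,0,0} = 3
G(7) = mex{2,2,1,1,0} = 3
G(8) = mex{3,2,2,1,1} = 0
G(9) = mex{3,3,2,2,1} = 0
G(10) = mex{0,3,3,2,2} = 1
G(11) = mex{0,0,3,3,2} = 1
G(12) = mex{1,0,0,3,3} = 2
G(13) = mex{1,1,0,0,3} = 2
G(14) = mex{2,1,1,0,0} = 3
G(15) = mex{2,2,1,1,0} = 3
G(16) = mex{3,2,2,1,1} = 0
G(17) = mex{3,3,2,2,1} = 0
G(18) = mex{0,3,3,2,2} = 1
G(19) = mex{0,0,3,3,2} = 1
G(20) = mex{1,0,0,3,3} = 2
G(21) = mex{1,1,0,0,3} = 2
G(22) = mex{2,1,1,0,0} = 3
G(23) = mex{2,2,1,1,0} = 3
G(24) = mex{3,2,2,1,1} = 0
G(25) = mex{3,3,2,2,1} = 0
G(26) = mex{0,3,3,2,2} = 1
Pile A: G(9) = 0.
Pile B: G(26) = 1.
Combined Grundy value = 0 ⊕ 1 = 1.
A winning move leaves total XOR = 0, i.e. changes one component's Grundy value g to g ⊕ X where X is the current total.
Pile A: need g' = 0⊕1 = 1. Options: 9−2→G=3, 9−3→G=3, 9−4→G=2, 9−5→G=2, 9−6→G=1. Hits: 1.
Pile B: need g' = 1⊕1 = 0. Options: 26−2→G=0, 26−3→G=3, 26−4→G=3, 26−5→G=2, 26−6→G=2. Hits: 1.

2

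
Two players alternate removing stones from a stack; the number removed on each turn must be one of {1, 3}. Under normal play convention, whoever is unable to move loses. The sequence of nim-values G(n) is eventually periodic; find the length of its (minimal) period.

n :  0  1  2  3  4  5  6  7  8  9 10 11 12 13 14
G :  0  1  0  1  0  1  0  1  0  1  0  1  0  1  0
G(n+2) = G(n) holds for n = 0,…,2 (a full window of length max(S) = 3), so the sequence is purely periodic with period 2.

2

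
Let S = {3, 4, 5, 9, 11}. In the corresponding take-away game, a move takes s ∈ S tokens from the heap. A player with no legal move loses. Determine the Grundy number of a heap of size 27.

n :  0  1  2  3  4  5  6  7  8  9 10 11 12 13 14 15 16 17 18 19 20 21 22 23 24 25 26 27
G :  0  0  0  1  1  1  2  2  0  3  3  1  4  2  0  0  0  1  1  1  2  2  0  3  3  1  4  2

2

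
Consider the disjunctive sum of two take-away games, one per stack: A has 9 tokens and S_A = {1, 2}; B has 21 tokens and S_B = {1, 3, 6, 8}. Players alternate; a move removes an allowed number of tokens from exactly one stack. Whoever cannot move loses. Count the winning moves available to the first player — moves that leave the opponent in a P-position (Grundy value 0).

4

Stack A, S = {1, 2}:
n : 0 1 2 3 4 5 6 7 8 9
G : 0 1 2 0 1 2 0 1 2 0
G_A(9) = 0.
Stack B, S = {1, 3, 6, 8}:
G(0) = 0
G(1) = mex{0} = 1
G(2) = mex{1} = 0
G(3) = mex{0,0} = 1
G(4) = mex{1,1} = 0
G(5) = mex{0,0} = 1
G(6) = mex{1,1,0} = 2
G(7) = mex{2,0,1} = 3
G(8) = mex{3,1,0,0} = 2
G(9) = mex{2,2,1,1} = 0
G(10) = mex{0,3,0,0} = 1
G(11) = mex{1,2,1,1} = 0
G(12) = mex{0,0,2,0} = 1
G(13) = mex{1,1,3,1} = 0
G(14) = mex{0,0,2,2} = 1
G(15) = mex{1,1,0,3} = 2
G(16) = mex{2,0,1,2} = 3
G(17) = mex{3,1,0,0} = 2
G(18) = mex{2,2,1,1} = 0
G(19) = mex{0,3,0,0} = 1
G(20) = mex{1,2,1,1} = 0
G(21) = mex{0,0,2,0} = 1
G_B(21) = 1.
Combined Grundy value = 0 ⊕ 1 = 1.
A winning move leaves total XOR = 0, i.e. changes one component's Grundy value g to g ⊕ X where X is the current total.
Stack A: need g' = 0⊕1 = 1. Options: 9−1→G=2, 9−2→G=1. Hits: 1.
Stack B: need g' = 1⊕1 = 0. Options: 21−1→G=0, 21−3→G=0, 21−6→G=2, 21−8→G=0. Hits: 3.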